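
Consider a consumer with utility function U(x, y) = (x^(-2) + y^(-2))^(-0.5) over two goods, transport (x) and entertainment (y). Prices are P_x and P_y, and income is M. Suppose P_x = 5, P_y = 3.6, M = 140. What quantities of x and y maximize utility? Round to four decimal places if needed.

With the ratio pinned down, the budget gives x* = M/(P_x + P_y·(y/x)) and y* = (y/x)·x*.
Numerically y/x = 1.115722, so x* = 140/(5 + 3.6·1.115722) = 15.5269 and y* = 1.115722·15.5269 = 17.3237.

x* = 15.5269, y* = 17.3237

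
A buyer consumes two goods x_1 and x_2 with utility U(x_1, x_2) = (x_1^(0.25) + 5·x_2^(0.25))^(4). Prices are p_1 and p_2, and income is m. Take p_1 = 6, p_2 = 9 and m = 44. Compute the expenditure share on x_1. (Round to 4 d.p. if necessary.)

share on x_1 = 0.1181

MU_x_1 ∝ x_1^(-0.75), MU_x_2 ∝ 5·x_2^(-0.75), so MRS = (1/5)·(x_2/x_1)^(0.75) = p_1/p_2.
Solve for the ratio: x_2/x_1 = [5·p_1/p_2]^(4/3).
Substitute x_2 = (x_2/x_1)·x_1 into the budget: x_1* = m/(p_1 + p_2·(x_2/x_1)).
Numerically x_2/x_1 = 4.979339, so x_1* = 44/(6 + 9·4.979339) = 0.8659 and x_2* = 4.979339·0.8659 = 4.3116.
Expenditure on x_1: 6·0.8659 = 5.1954; share = 0.1181.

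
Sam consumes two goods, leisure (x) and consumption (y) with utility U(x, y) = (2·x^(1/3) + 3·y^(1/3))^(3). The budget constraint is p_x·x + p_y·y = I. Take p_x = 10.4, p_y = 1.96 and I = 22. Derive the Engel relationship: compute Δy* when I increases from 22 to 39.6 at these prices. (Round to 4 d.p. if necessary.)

Δy* = 7.2632

MU_x ∝ 2·x^(-2/3), MU_y ∝ 3·y^(-2/3), so MRS = (2/3)·(y/x)^(2/3) = p_x/p_y.
Solve for the ratio: y/x = [(3/2)·p_x/p_y]^(1.5).
Substitute y = (y/x)·x into the budget: x* = I/(p_x + p_y·(y/x)).
Numerically y/x = 22.454469, so x* = 22/(10.4 + 1.96·22.454469) = 0.4043 and y* = 22.454469·0.4043 = 9.0791.
At I' = 39.6: y* = 16.3423. Change: 16.3423 − 9.0791 = 7.2632.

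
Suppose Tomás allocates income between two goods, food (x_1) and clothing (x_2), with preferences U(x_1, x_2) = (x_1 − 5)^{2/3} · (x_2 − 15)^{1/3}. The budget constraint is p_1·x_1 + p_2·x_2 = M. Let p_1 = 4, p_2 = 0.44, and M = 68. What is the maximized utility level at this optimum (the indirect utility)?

This is Cobb-Douglas in (x_1−5, x_2−15): tangency gives 2/3·p_2·(x_2−15) = 1/3·p_1·(x_1−5).
After buying the subsistence bundle (5, 15), a share 2/3 of the remaining income goes to x_1: x_1* = 5 + 2/3·(M − 5p_1 − 15p_2)/p_1.
Discretionary income = 68 − 5·4 − 15·0.44 = 41.4; x_1* = 5 + 2/3·41.4/4 = 11.9; x_2* = 15 + 1/3·41.4/0.44 = 46.3636.
Utility at the optimum: U(11.9, 46.3636) = 11.4299.

V = 11.4299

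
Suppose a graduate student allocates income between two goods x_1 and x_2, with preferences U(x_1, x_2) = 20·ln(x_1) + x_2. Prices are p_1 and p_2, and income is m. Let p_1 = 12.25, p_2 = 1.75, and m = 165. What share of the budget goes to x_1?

MU_x_1 = 20/x_1, MU_x_2 = 1. Tangency: 20/x_1 = p_1/p_2.
So x_1*(p_1,p_2) = 20·p_2/p_1, independent of income; and x_2* = (m − 20·p_2)/p_2.
At the given prices: x_1* = 20·1.75/12.25 = 2.8571, and x_2* = 74.2857.
Expenditure on x_1: 12.25·2.8571 = 35; share = 0.2121.

share on x_1 = 0.2121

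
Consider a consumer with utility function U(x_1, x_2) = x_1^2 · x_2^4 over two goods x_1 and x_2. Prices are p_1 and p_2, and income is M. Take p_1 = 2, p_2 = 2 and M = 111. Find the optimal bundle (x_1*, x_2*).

x_1* = 18.5, x_2* = 37

Tangency: MRS = (1/2)·x_2/x_1 = p_1/p_2.
Rearranging, p_2·x_2 = 2·p_1·x_1. Substituting into the budget gives p_1·x_1·(1 + 2) = M.
Demand: x_1*(p_1,p_2,M) = 1/3·M/p_1 and x_2* = 2/3·M/p_2.
At p_1=2, p_2=2, M=111: x_1* = 1/3·111/2 = 18.5, x_2* = 37.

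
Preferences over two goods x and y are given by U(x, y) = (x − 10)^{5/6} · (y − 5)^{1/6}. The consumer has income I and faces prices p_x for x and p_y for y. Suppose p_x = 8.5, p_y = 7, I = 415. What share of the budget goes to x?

Substituting into the budget: x* = 10 + 5/6·(I − 10·p_x − 5·p_y)/p_x, and y* = 5 + 1/6·(…)/p_y.
Discretionary income = 415 − 10·8.5 − 5·7 = 295; x* = 10 + 5/6·295/8.5 = 38.9216; y* = 5 + 1/6·295/7 = 12.0238.
Expenditure on x: 8.5·38.9216 = 330.8333; share = 0.7972.

share on x = 0.7972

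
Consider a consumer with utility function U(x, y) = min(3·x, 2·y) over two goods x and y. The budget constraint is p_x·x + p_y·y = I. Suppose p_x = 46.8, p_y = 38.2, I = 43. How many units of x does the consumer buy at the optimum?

x* = 0.4131

With perfect complements, no substitution: consume in ratio x:y = 2:3.
Budget: p_x·x + p_y·(3/2)·x = I, so (2·p_x + 3·p_y)·x = 2·I.
Demand: x*(p_x,p_y,I) = 2·I/(2·p_x + 3·p_y), y* = 3·I/(2·p_x + 3·p_y).
Here 2·46.8 + 3·38.2 = 208.2, giving x* = 0.4131.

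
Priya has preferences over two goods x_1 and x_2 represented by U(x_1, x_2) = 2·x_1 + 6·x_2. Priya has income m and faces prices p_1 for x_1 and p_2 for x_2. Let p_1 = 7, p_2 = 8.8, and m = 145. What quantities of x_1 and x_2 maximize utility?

x_1* = 0, x_2* = 16.4773

Linear utility — the consumer picks whichever good has higher MU/price: 2/7 = 0.2857 vs 6/8.8 = 0.6818.
x_2 gives more utility per dollar, so spend all income on x_2: x_2* = m/p_2, x_1* = 0.
Numerically: x_1* = 0, x_2* = 16.4773.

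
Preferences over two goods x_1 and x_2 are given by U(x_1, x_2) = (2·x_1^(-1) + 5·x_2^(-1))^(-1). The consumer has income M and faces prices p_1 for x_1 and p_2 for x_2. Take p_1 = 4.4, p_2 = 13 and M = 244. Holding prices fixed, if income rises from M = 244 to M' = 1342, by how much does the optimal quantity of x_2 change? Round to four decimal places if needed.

MU_x_1 ∝ 2·x_1^(-2), MU_x_2 ∝ 5·x_2^(-2), so MRS = (2/5)·(x_2/x_1)^(2) = p_1/p_2.
Hence x_2/x_1 = ((5/2)·p_1/p_2)^(1/(2)), i.e. raised to the 0.5 power.
Substitute x_2 = (x_2/x_1)·x_1 into the budget: x_1* = M/(p_1 + p_2·(x_2/x_1)).
Numerically x_2/x_1 = 0.919866, so x_1* = 244/(4.4 + 13·0.919866) = 14.916 and x_2* = 0.919866·14.916 = 13.7207.
At M' = 1342: x_2* = 75.464. Change: 75.464 − 13.7207 = 61.7433.

Δx_2* = 61.7433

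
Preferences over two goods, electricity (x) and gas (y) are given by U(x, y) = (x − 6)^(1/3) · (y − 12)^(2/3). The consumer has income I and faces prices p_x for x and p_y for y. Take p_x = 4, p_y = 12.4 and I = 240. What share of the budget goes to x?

Discretionary income = 240 − 6·4 − 12·12.4 = 67.2; x* = 6 + 1/3·67.2/4 = 11.6; y* = 12 + 2/3·67.2/12.4 = 15.6129.
Expenditure on x: 4·11.6 = 46.4; share = 0.1933.

share on x = 0.1933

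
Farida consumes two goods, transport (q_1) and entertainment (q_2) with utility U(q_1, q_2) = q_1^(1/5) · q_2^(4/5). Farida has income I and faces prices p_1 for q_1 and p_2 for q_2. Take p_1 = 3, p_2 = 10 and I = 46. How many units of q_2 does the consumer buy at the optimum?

q_2* = 3.68

The MRS is (1/4)·q_2/q_1. Set MRS = p_1/p_2.
Rearranging, p_2·q_2 = 4·p_1·q_1. Substituting into the budget gives p_1·q_1·(1 + 4) = I.
Demand: q_1*(p_1,p_2,I) = 0.2·I/p_1 and q_2* = 0.8·I/p_2.
At p_1=3, p_2=10, I=46: q_2* = 0.8·46/10 = 3.68.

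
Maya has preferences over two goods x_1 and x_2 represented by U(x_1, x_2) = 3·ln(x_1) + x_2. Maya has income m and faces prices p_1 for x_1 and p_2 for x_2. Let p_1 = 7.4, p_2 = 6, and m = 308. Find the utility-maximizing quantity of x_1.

x_1* = 2.4324

So x_1*(p_1,p_2) = 3·p_2/p_1, independent of income; and x_2* = (m − 3·p_2)/p_2.
At the given prices: x_1* = 3·6/7.4 = 2.4324.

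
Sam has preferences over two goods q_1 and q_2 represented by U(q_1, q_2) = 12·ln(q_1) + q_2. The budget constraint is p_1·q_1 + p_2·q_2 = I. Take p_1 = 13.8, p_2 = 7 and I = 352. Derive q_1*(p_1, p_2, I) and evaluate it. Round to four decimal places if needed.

So q_1*(p_1,p_2) = 12·p_2/p_1, independent of income; and q_2* = (I − 12·p_2)/p_2.
At the given prices: q_1* = 12·7/13.8 = 6.087.

q_1* = 6.087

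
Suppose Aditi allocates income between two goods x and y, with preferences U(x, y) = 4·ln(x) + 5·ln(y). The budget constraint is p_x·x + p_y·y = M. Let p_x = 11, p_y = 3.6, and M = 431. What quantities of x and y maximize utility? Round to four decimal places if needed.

x* = 17.4141, y* = 66.5123

Tangency: MRS = (4/5)·y/x = p_x/p_y.
So 4·p_y·y = 5·p_x·x; combined with the budget, a share 4/9 of income goes to x.
Demand: x*(p_x,p_y,M) = 4/9·M/p_x and y* = 5/9·M/p_y.
At p_x=11, p_y=3.6, M=431: x* = 4/9·431/11 = 17.4141, y* = 66.5123.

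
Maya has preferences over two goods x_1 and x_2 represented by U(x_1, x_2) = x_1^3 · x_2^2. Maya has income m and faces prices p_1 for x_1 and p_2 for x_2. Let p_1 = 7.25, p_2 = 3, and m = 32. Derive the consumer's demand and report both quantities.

x_1* = 2.6483, x_2* = 4.2667

MU_x_1/MU_x_2 = (3·x_2)/(2·x_1); tangency sets this equal to p_1/p_2.
Rearranging, p_2·x_2 = (2/3)·p_1·x_1. Substituting into the budget gives p_1·x_1·(1 + (2/3)) = m.
Demand: x_1*(p_1,p_2,m) = 0.6·m/p_1 and x_2* = 0.4·m/p_2.
At p_1=7.25, p_2=3, m=32: x_1* = 0.6·32/7.25 = 2.6483, x_2* = 4.2667.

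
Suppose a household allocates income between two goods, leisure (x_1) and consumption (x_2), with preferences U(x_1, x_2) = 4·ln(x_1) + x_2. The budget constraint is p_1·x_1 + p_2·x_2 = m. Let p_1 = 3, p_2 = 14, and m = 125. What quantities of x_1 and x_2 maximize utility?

x_1* = 18.6667, x_2* = 4.9286

MU_x_1 = 4/x_1, MU_x_2 = 1. Tangency: 4/x_1 = p_1/p_2.
So x_1*(p_1,p_2) = 4·p_2/p_1, independent of income; and x_2* = (m − 4·p_2)/p_2.
At the given prices: x_1* = 4·14/3 = 18.6667, and x_2* = 4.9286.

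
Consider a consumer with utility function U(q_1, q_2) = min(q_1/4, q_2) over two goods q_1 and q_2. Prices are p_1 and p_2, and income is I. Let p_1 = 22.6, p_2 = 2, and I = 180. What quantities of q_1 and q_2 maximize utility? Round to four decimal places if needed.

q_1* = 7.7922, q_2* = 1.9481

With perfect complements, no substitution: consume in ratio q_1:q_2 = 4:1.
Budget: p_1·q_1 + p_2·(1/4)·q_1 = I, so (4·p_1 + p_2)·q_1 = 4·I.
Demand: q_1*(p_1,p_2,I) = 4·I/(4·p_1 + p_2), q_2* = I/(4·p_1 + p_2).
Here 4·22.6 + 2 = 92.4, giving q_1* = 7.7922 and q_2* = 1.9481.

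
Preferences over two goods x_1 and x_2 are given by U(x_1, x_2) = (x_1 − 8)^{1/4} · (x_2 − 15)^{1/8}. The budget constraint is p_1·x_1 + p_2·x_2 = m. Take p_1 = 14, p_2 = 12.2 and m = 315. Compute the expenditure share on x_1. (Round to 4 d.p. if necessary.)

share on x_1 = 0.3979

This is Cobb-Douglas in (x_1−8, x_2−15): tangency gives 0.25·p_2·(x_2−15) = 0.125·p_1·(x_1−8).
Substituting into the budget: x_1* = 8 + 2/3·(m − 8·p_1 − 15·p_2)/p_1, and x_2* = 15 + 1/3·(…)/p_2.
Discretionary income = 315 − 8·14 − 15·12.2 = 20; x_1* = 8 + 2/3·20/14 = 8.9524; x_2* = 15 + 1/3·20/12.2 = 15.5464.
Expenditure on x_1: 14·8.9524 = 125.3333; share = 0.3979.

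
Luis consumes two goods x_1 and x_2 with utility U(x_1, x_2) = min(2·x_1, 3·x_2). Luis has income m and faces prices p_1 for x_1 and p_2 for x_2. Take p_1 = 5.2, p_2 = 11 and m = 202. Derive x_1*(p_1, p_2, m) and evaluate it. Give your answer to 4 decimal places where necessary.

x_1* = 16.117

With perfect complements, no substitution: consume in ratio x_1:x_2 = 3:2.
Budget: p_1·x_1 + p_2·(2/3)·x_1 = m, so (3·p_1 + 2·p_2)·x_1 = 3·m.
Demand: x_1*(p_1,p_2,m) = 3·m/(3·p_1 + 2·p_2), x_2* = 2·m/(3·p_1 + 2·p_2).
Here 3·5.2 + 2·11 = 37.6, giving x_1* = 16.117.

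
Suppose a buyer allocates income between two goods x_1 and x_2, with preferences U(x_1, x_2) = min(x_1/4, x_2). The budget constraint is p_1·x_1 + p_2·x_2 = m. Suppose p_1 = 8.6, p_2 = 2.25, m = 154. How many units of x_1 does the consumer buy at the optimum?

x_1* = 16.8076

Leontief preferences: the optimum is at the kink where x_1/4 = x_2/1, i.e. x_2 = (1/4)·x_1.
Budget: p_1·x_1 + p_2·(1/4)·x_1 = m, so (4·p_1 + p_2)·x_1 = 4·m.
Demand: x_1*(p_1,p_2,m) = 4·m/(4·p_1 + p_2), x_2* = m/(4·p_1 + p_2).
Here 4·8.6 + 2.25 = 36.65, giving x_1* = 16.8076.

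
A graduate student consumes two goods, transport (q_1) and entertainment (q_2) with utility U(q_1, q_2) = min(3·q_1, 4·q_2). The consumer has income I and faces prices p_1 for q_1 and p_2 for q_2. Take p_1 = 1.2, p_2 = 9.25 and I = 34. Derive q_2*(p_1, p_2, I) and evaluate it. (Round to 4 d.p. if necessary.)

Leontief preferences: the optimum is at the kink where q_1/4 = q_2/3, i.e. q_2 = (3/4)·q_1.
Budget: p_1·q_1 + p_2·(3/4)·q_1 = I, so (4·p_1 + 3·p_2)·q_1 = 4·I.
Demand: q_1*(p_1,p_2,I) = 4·I/(4·p_1 + 3·p_2), q_2* = 3·I/(4·p_1 + 3·p_2).
Here 4·1.2 + 3·9.25 = 32.55, giving q_2* = 3.1336.

q_2* = 3.1336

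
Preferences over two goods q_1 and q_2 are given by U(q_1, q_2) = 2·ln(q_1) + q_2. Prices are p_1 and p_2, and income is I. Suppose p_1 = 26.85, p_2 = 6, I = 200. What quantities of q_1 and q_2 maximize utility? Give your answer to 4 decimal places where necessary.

Set MRS = p_1/p_2: (2/q_1)/1 = p_1/p_2.
So q_1*(p_1,p_2) = 2·p_2/p_1, independent of income; and q_2* = (I − 2·p_2)/p_2.
At the given prices: q_1* = 2·6/26.85 = 0.4469, and q_2* = 31.3333.

q_1* = 0.4469, q_2* = 31.3333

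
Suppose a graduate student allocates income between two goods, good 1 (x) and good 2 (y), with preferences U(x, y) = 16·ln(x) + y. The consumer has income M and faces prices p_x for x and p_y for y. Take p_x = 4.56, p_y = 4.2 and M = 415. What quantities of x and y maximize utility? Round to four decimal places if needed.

So x*(p_x,p_y) = 16·p_y/p_x, independent of income; and y* = (M − 16·p_y)/p_y.
At the given prices: x* = 16·4.2/4.56 = 14.7368, and y* = 82.8095.

x* = 14.7368, y* = 82.8095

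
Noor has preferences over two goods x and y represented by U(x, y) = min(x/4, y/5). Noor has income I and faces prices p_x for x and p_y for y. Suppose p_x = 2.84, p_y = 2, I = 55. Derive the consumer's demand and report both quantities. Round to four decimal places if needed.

x* = 10.2996, y* = 12.8745

With perfect complements, no substitution: consume in ratio x:y = 4:5.
Budget: p_x·x + p_y·(5/4)·x = I, so (4·p_x + 5·p_y)·x = 4·I.
Demand: x*(p_x,p_y,I) = 4·I/(4·p_x + 5·p_y), y* = 5·I/(4·p_x + 5·p_y).
Here 4·2.84 + 5·2 = 21.36, giving x* = 10.2996 and y* = 12.8745.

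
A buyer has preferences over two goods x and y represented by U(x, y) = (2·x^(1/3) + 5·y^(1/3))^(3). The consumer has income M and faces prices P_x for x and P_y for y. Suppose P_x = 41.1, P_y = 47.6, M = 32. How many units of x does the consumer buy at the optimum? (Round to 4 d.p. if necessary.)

Substitute y = (y/x)·x into the budget: x* = M/(P_x + P_y·(y/x)).
Numerically y/x = 3.171482, so x* = 32/(41.1 + 47.6·3.171482) = 0.1666.

x* = 0.1666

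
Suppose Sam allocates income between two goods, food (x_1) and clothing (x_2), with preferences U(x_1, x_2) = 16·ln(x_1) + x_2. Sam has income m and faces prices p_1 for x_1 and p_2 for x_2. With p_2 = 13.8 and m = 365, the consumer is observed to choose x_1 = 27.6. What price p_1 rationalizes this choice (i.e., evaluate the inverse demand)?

MU_x_1 = 16/x_1, MU_x_2 = 1. Tangency: 16/x_1 = p_1/p_2.
So x_1*(p_1,p_2) = 16·p_2/p_1, independent of income; and x_2* = (m − 16·p_2)/p_2.
Set x_1* = 27.6 in the demand function and solve for p_1: p_1 = 8.

p_1 = 8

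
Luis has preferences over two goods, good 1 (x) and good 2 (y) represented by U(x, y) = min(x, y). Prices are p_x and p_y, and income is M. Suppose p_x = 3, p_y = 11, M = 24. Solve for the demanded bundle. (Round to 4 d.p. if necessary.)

With perfect complements, no substitution: consume in ratio x:y = 1:1.
Budget: p_x·x + p_y·x = M, so (p_x + p_y)·x = M.
Demand: x*(p_x,p_y,M) = M/(p_x + p_y), y* = M/(p_x + p_y).
Here 3 + 11 = 14, giving x* = 1.7143 and y* = 1.7143.

x* = 1.7143, y* = 1.7143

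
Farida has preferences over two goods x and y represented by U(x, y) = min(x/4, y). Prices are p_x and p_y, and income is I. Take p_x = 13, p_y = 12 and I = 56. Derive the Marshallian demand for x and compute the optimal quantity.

With perfect complements, no substitution: consume in ratio x:y = 4:1.
Budget: p_x·x + p_y·(1/4)·x = I, so (4·p_x + p_y)·x = 4·I.
Demand: x*(p_x,p_y,I) = 4·I/(4·p_x + p_y), y* = I/(4·p_x + p_y).
Here 4·13 + 12 = 64, giving x* = 3.5.

x* = 3.5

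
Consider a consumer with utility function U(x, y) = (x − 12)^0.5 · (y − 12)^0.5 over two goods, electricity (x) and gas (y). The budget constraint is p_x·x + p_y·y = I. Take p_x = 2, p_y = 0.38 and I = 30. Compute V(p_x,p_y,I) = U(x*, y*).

Let x' = x−12, y' = y−12. MRS = y'/x' = p_x/p_y.
Substituting into the budget: x* = 12 + 0.5·(I − 12·p_x − 12·p_y)/p_x, and y* = 12 + 0.5·(…)/p_y.
Discretionary income = 30 − 12·2 − 12·0.38 = 1.44; x* = 12 + 0.5·1.44/2 = 12.36; y* = 12 + 0.5·1.44/0.38 = 13.8947.
Utility at the optimum: U(12.36, 13.8947) = 0.8259.

V = 0.8259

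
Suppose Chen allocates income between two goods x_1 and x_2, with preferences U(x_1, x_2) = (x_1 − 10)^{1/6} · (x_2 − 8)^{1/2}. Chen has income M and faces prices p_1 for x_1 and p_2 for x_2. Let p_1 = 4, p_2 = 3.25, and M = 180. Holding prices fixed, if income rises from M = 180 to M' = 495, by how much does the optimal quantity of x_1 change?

Δx_1* = 19.6875

Let x_1' = x_1−10, x_2' = x_2−8. MRS = (1/3)·x_2'/x_1' = p_1/p_2.
Substituting into the budget: x_1* = 10 + 0.25·(M − 10·p_1 − 8·p_2)/p_1, and x_2* = 8 + 0.75·(…)/p_2.
Discretionary income = 180 − 10·4 − 8·3.25 = 114; x_1* = 10 + 0.25·114/4 = 17.125.
At M' = 495: x_1* = 36.8125. Change: 36.8125 − 17.125 = 19.6875.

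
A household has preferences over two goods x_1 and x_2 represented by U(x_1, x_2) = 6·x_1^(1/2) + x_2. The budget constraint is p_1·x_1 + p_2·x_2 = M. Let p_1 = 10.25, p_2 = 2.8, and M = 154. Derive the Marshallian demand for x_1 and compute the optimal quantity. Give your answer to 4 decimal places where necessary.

x_1* = 0.6716

Utility is quasi-linear in x_2; the FOC for x_1 is 3/√x_1 = p_1/p_2.
Solve: √x_1 = 3·p_2/p_1, so x_1*(p_1,p_2) = (3·p_2/p_1)², and x_2* = (M − p_1·x_1*)/p_2.
Plugging in: x_1* = (3·2.8/10.25)² = 0.6716.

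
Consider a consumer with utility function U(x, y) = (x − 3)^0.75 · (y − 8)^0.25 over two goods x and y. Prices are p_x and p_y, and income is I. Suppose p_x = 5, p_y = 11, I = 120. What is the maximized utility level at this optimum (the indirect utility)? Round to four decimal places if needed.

Let x' = x−3, y' = y−8. MRS = 3·y'/x' = p_x/p_y.
Substituting into the budget: x* = 3 + 0.75·(I − 3·p_x − 8·p_y)/p_x, and y* = 8 + 0.25·(…)/p_y.
Discretionary income = 120 − 3·5 − 8·11 = 17; x* = 3 + 0.75·17/5 = 5.55; y* = 8 + 0.25·17/11 = 8.3864.
Utility at the optimum: U(5.55, 8.3864) = 1.5909.

V = 1.5909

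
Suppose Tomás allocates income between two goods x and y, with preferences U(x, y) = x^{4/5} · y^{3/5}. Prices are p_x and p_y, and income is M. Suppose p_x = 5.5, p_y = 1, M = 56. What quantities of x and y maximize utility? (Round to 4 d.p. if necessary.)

The MRS is (4/3)·y/x. Set MRS = p_x/p_y.
Rearranging, p_y·y = (3/4)·p_x·x. Substituting into the budget gives p_x·x·(1 + (3/4)) = M.
Demand: x*(p_x,p_y,M) = 4/7·M/p_x and y* = 3/7·M/p_y.
At p_x=5.5, p_y=1, M=56: x* = 4/7·56/5.5 = 5.8182, y* = 24.

x* = 5.8182, y* = 24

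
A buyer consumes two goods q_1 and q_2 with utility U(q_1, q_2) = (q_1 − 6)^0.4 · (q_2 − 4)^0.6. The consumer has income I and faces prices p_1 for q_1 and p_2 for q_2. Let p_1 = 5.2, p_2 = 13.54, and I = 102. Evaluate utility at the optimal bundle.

V = 0.9194

After buying the subsistence bundle (6, 4), a share 0.4 of the remaining income goes to q_1: q_1* = 6 + 0.4·(I − 6p_1 − 4p_2)/p_1.
Discretionary income = 102 − 6·5.2 − 4·13.54 = 16.64; q_1* = 6 + 0.4·16.64/5.2 = 7.28; q_2* = 4 + 0.6·16.64/13.54 = 4.7374.
Utility at the optimum: U(7.28, 4.7374) = 0.9194.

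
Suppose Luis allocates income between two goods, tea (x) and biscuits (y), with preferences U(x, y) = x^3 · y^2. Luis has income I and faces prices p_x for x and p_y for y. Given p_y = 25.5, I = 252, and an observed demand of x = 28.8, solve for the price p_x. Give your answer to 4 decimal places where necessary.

p_x = 5.25

The MRS is (3/2)·y/x. Set MRS = p_x/p_y.
Rearranging, p_y·y = (2/3)·p_x·x. Substituting into the budget gives p_x·x·(1 + (2/3)) = I.
Demand: x*(p_x,p_y,I) = 0.6·I/p_x and y* = 0.4·I/p_y.
Set x* = 28.8 in the demand function and solve for p_x: p_x = 5.25.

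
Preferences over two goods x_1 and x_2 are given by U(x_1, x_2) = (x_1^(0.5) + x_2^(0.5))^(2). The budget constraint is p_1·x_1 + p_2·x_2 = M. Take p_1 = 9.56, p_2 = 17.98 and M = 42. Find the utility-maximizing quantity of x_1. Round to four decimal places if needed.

From the CES first-order condition, (x_2/x_1)^(0.5) = p_1/p_2.
Hence x_2/x_1 = (p_1/p_2)^(1/(0.5)), i.e. raised to the 2 power.
Substitute x_2 = (x_2/x_1)·x_1 into the budget: x_1* = M/(p_1 + p_2·(x_2/x_1)).
Numerically x_2/x_1 = 0.282707, so x_1* = 42/(9.56 + 17.98·0.282707) = 2.8683.

x_1* = 2.8683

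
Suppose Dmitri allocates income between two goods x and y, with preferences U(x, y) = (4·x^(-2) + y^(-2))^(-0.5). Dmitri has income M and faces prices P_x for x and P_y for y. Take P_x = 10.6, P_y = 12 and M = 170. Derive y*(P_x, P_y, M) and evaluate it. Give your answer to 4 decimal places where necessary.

y* = 5.7555

From the CES first-order condition, 4·(y/x)^(3) = P_x/P_y.
Hence y/x = ((1/4)·P_x/P_y)^(1/(3)), i.e. raised to the 1/3 power.
With the ratio pinned down, the budget gives x* = M/(P_x + P_y·(y/x)) and y* = (y/x)·x*.
Numerically y/x = 0.604442, so x* = 170/(10.6 + 12·0.604442) = 9.522 and y* = 0.604442·9.522 = 5.7555.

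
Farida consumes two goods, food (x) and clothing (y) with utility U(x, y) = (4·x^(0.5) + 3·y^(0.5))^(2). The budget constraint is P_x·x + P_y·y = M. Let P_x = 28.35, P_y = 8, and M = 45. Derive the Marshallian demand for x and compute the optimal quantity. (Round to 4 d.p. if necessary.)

x* = 0.5303

From the CES first-order condition, (4/3)·(y/x)^(0.5) = P_x/P_y.
Hence y/x = ((3/4)·P_x/P_y)^(1/(0.5)), i.e. raised to the 2 power.
Substitute y = (y/x)·x into the budget: x* = M/(P_x + P_y·(y/x)).
Numerically y/x = 7.063967, so x* = 45/(28.35 + 8·7.063967) = 0.5303.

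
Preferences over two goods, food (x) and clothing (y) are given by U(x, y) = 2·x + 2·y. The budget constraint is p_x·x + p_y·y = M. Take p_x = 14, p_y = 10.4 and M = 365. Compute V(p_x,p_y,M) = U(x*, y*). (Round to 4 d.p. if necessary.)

Linear utility — the consumer picks whichever good has higher MU/price: 2/14 = 0.1429 vs 2/10.4 = 0.1923.
y gives more utility per dollar, so spend all income on y: y* = M/p_y, x* = 0.
Numerically: x* = 0, y* = 35.0962.
Utility at the optimum: U(0, 35.0962) = 70.1923.

V = 70.1923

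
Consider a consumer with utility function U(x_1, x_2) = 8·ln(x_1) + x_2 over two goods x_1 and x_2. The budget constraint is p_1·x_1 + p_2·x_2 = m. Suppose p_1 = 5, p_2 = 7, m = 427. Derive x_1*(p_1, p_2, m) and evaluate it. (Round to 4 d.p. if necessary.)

x_1* = 11.2

MU_x_1 = 8/x_1, MU_x_2 = 1. Tangency: 8/x_1 = p_1/p_2.
So x_1*(p_1,p_2) = 8·p_2/p_1, independent of income; and x_2* = (m − 8·p_2)/p_2.
At the given prices: x_1* = 8·7/5 = 11.2.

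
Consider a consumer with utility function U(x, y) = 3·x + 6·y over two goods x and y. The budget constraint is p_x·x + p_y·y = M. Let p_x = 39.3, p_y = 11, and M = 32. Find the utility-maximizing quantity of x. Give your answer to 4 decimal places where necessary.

x* = 0

y gives more utility per dollar, so spend all income on y: y* = M/p_y, x* = 0.
Numerically: x* = 0, y* = 2.9091.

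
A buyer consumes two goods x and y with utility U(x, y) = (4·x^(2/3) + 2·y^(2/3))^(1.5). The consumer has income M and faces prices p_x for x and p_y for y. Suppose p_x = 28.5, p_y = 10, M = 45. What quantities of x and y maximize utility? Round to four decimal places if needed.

MU_x ∝ 4·x^(-1/3), MU_y ∝ 2·y^(-1/3), so MRS = 2·(y/x)^(1/3) = p_x/p_y.
Solve for the ratio: y/x = [(1/2)·p_x/p_y]^(3).
Substitute y = (y/x)·x into the budget: x* = M/(p_x + p_y·(y/x)).
Numerically y/x = 2.893641, so x* = 45/(28.5 + 10·2.893641) = 0.7835 and y* = 2.893641·0.7835 = 2.2671.

x* = 0.7835, y* = 2.2671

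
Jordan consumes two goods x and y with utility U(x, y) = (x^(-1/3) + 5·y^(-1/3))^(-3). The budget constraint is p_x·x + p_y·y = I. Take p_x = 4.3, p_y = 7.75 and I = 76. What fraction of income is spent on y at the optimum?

MU_x ∝ x^(-4/3), MU_y ∝ 5·y^(-4/3), so MRS = (1/5)·(y/x)^(4/3) = p_x/p_y.
Solve for the ratio: y/x = [5·p_x/p_y]^(0.75).
Substitute y = (y/x)·x into the budget: x* = I/(p_x + p_y·(y/x)).
Numerically y/x = 2.149575, so x* = 76/(4.3 + 7.75·2.149575) = 3.6261 and y* = 2.149575·3.6261 = 7.7946.
Expenditure on y: 7.75·7.7946 = 60.4078; share = 0.7948.

share on y = 0.7948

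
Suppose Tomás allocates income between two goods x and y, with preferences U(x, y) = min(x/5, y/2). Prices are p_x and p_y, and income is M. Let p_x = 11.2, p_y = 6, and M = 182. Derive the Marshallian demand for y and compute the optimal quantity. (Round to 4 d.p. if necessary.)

Leontief preferences: the optimum is at the kink where x/5 = y/2, i.e. y = (2/5)·x.
Budget: p_x·x + p_y·(2/5)·x = M, so (5·p_x + 2·p_y)·x = 5·M.
Demand: x*(p_x,p_y,M) = 5·M/(5·p_x + 2·p_y), y* = 2·M/(5·p_x + 2·p_y).
Here 5·11.2 + 2·6 = 68, giving y* = 5.3529.

y* = 5.3529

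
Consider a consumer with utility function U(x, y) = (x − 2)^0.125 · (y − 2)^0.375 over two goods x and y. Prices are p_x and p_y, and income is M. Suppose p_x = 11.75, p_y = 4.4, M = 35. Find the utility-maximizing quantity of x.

x* = 2.0574

This is Cobb-Douglas in (x−2, y−2): tangency gives 0.125·p_y·(y−2) = 0.375·p_x·(x−2).
Substituting into the budget: x* = 2 + 0.25·(M − 2·p_x − 2·p_y)/p_x, and y* = 2 + 0.75·(…)/p_y.
Discretionary income = 35 − 2·11.75 − 2·4.4 = 2.7; x* = 2 + 0.25·2.7/11.75 = 2.0574.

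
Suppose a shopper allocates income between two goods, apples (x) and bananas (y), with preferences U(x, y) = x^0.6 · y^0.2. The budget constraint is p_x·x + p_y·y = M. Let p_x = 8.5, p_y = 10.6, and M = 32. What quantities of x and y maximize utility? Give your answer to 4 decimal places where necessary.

x* = 2.8235, y* = 0.7547

Tangency: MRS = 3·y/x = p_x/p_y.
So 0.6·p_y·y = 0.2·p_x·x; combined with the budget, a share 0.75 of income goes to x.
Demand: x*(p_x,p_y,M) = 0.75·M/p_x and y* = 0.25·M/p_y.
At p_x=8.5, p_y=10.6, M=32: x* = 0.75·32/8.5 = 2.8235, y* = 0.7547.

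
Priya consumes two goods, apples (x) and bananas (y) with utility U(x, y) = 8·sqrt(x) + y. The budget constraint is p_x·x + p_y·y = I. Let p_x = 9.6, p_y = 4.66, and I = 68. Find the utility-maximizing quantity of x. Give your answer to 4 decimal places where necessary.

x* = 3.7701

Set MRS = p_x/p_y: 4·x^(−1/2) = p_x/p_y.
Thus x* = (4·p_y/p_x)² — independent of I — with the rest of income spent on y.
Plugging in: x* = (4·4.66/9.6)² = 3.7701.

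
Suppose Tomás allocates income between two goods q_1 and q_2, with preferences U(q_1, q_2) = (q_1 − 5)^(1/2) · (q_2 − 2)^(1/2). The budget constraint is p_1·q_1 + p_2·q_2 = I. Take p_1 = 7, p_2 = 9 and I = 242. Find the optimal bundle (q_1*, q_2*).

q_1* = 18.5, q_2* = 12.5

MRS = (q_2−2)/(q_1−5). Tangency with p_1/p_2 gives q_2−2 = (p_1/p_2)·(q_1−5).
After buying the subsistence bundle (5, 2), a share 0.5 of the remaining income goes to q_1: q_1* = 5 + 0.5·(I − 5p_1 − 2p_2)/p_1.
Discretionary income = 242 − 5·7 − 2·9 = 189; q_1* = 5 + 0.5·189/7 = 18.5; q_2* = 2 + 0.5·189/9 = 12.5.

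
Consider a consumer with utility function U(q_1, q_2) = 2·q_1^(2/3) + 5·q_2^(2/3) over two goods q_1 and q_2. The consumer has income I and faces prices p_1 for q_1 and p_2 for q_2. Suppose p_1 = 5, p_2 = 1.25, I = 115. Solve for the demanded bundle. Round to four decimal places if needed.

q_1* = 0.0916, q_2* = 91.6335

From the CES first-order condition, (2/5)·(q_2/q_1)^(1/3) = p_1/p_2.
Solve for the ratio: q_2/q_1 = [(5/2)·p_1/p_2]^(3).
Substitute q_2 = (q_2/q_1)·q_1 into the budget: q_1* = I/(p_1 + p_2·(q_2/q_1)).
Numerically q_2/q_1 = 1000, so q_1* = 115/(5 + 1.25·1000) = 0.0916 and q_2* = 1000·0.0916 = 91.6335.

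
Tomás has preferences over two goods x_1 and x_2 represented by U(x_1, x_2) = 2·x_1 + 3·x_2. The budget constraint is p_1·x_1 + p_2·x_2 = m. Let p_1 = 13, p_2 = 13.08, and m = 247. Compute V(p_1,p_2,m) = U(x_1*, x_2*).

Linear utility — the consumer picks whichever good has higher MU/price: 2/13 = 0.1538 vs 3/13.08 = 0.2294.
x_2 gives more utility per dollar, so spend all income on x_2: x_2* = m/p_2, x_1* = 0.
Numerically: x_1* = 0, x_2* = 18.8838.
Utility at the optimum: U(0, 18.8838) = 56.6514.

V = 56.6514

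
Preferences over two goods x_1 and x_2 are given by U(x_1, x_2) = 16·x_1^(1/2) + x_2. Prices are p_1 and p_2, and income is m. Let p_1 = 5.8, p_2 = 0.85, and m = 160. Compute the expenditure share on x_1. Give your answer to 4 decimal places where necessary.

share on x_1 = 0.0498

Set MRS = p_1/p_2: 8·x_1^(−1/2) = p_1/p_2.
Solve: √x_1 = 8·p_2/p_1, so x_1*(p_1,p_2) = (8·p_2/p_1)², and x_2* = (m − p_1·x_1*)/p_2.
Plugging in: x_1* = (8·0.85/5.8)² = 1.3746, x_2* = 178.856.
Expenditure on x_1: 5.8·1.3746 = 7.9724; share = 0.0498.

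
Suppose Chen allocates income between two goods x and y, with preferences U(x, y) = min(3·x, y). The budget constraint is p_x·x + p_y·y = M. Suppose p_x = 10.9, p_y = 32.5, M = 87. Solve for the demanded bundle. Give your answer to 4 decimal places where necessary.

With perfect complements, no substitution: consume in ratio x:y = 1:3.
Budget: p_x·x + p_y·3·x = M, so (p_x + 3·p_y)·x = M.
Demand: x*(p_x,p_y,M) = M/(p_x + 3·p_y), y* = 3·M/(p_x + 3·p_y).
Here 10.9 + 3·32.5 = 108.4, giving x* = 0.8026 and y* = 2.4077.

x* = 0.8026, y* = 2.4077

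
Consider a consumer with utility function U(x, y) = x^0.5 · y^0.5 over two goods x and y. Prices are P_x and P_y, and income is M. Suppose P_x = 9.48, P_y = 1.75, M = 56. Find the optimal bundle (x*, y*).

x* = 2.9536, y* = 16

Tangency: MRS = y/x = P_x/P_y.
Rearranging, P_y·y = P_x·x. Substituting into the budget gives P_x·x·(1 + 1) = M.
Demand: x*(P_x,P_y,M) = 0.5·M/P_x and y* = 0.5·M/P_y.
At P_x=9.48, P_y=1.75, M=56: x* = 0.5·56/9.48 = 2.9536, y* = 16.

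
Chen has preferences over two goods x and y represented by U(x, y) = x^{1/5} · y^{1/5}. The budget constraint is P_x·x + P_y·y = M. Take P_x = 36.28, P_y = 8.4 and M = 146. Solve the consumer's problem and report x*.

The MRS is y/x. Set MRS = P_x/P_y.
So 0.2·P_y·y = 0.2·P_x·x; combined with the budget, a share 0.5 of income goes to x.
Demand: x*(P_x,P_y,M) = 0.5·M/P_x and y* = 0.5·M/P_y.
At P_x=36.28, P_y=8.4, M=146: x* = 0.5·146/36.28 = 2.0121.

x* = 2.0121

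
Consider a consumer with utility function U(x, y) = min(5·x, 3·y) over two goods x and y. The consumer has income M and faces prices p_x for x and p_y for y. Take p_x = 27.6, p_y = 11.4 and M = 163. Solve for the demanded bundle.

Demand: x*(p_x,p_y,M) = 3·M/(3·p_x + 5·p_y), y* = 5·M/(3·p_x + 5·p_y).
Here 3·27.6 + 5·11.4 = 139.8, giving x* = 3.4979 and y* = 5.8298.

x* = 3.4979, y* = 5.8298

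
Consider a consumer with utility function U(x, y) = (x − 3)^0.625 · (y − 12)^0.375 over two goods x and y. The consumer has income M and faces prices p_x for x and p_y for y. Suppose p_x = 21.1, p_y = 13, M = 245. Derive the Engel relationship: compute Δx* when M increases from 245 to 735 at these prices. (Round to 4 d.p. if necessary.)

Let x' = x−3, y' = y−12. MRS = (5/3)·y'/x' = p_x/p_y.
Substituting into the budget: x* = 3 + 0.625·(M − 3·p_x − 12·p_y)/p_x, and y* = 12 + 0.375·(…)/p_y.
Discretionary income = 245 − 3·21.1 − 12·13 = 25.7; x* = 3 + 0.625·25.7/21.1 = 3.7613.
At M' = 735: x* = 18.2755. Change: 18.2755 − 3.7613 = 14.5142.

Δx* = 14.5142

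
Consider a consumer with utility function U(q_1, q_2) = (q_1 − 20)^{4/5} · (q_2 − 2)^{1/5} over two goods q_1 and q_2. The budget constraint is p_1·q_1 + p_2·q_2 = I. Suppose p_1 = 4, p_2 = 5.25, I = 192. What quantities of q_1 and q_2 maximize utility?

q_1* = 40.3, q_2* = 5.8667

This is Cobb-Douglas in (q_1−20, q_2−2): tangency gives 0.8·p_2·(q_2−2) = 0.2·p_1·(q_1−20).
Substituting into the budget: q_1* = 20 + 0.8·(I − 20·p_1 − 2·p_2)/p_1, and q_2* = 2 + 0.2·(…)/p_2.
Discretionary income = 192 − 20·4 − 2·5.25 = 101.5; q_1* = 20 + 0.8·101.5/4 = 40.3; q_2* = 2 + 0.2·101.5/5.25 = 5.8667.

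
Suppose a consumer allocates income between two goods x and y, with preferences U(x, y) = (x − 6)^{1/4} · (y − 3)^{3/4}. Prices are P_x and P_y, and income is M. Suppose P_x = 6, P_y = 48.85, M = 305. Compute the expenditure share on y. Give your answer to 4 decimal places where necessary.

share on y = 0.7816

After buying the subsistence bundle (6, 3), a share 0.25 of the remaining income goes to x: x* = 6 + 0.25·(M − 6P_x − 3P_y)/P_x.
Discretionary income = 305 − 6·6 − 3·48.85 = 122.45; x* = 6 + 0.25·122.45/6 = 11.1021; y* = 3 + 0.75·122.45/48.85 = 4.88.
Expenditure on y: 48.85·4.88 = 238.3875; share = 0.7816.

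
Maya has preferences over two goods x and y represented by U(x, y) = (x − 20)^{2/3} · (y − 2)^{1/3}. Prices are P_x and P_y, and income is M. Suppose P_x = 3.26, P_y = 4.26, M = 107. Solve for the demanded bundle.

x* = 26.8057, y* = 4.6041

Discretionary income = 107 − 20·3.26 − 2·4.26 = 33.28; x* = 20 + 2/3·33.28/3.26 = 26.8057; y* = 2 + 1/3·33.28/4.26 = 4.6041.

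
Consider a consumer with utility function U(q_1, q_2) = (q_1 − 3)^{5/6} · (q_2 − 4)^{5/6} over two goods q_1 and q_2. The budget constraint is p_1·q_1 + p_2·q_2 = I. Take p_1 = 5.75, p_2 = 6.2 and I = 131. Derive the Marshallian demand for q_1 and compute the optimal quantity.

MRS = (q_2−4)/(q_1−3). Tangency with p_1/p_2 gives q_2−4 = (p_1/p_2)·(q_1−3).
After buying the subsistence bundle (3, 4), a share 0.5 of the remaining income goes to q_1: q_1* = 3 + 0.5·(I − 3p_1 − 4p_2)/p_1.
Discretionary income = 131 − 3·5.75 − 4·6.2 = 88.95; q_1* = 3 + 0.5·88.95/5.75 = 10.7348.

q_1* = 10.7348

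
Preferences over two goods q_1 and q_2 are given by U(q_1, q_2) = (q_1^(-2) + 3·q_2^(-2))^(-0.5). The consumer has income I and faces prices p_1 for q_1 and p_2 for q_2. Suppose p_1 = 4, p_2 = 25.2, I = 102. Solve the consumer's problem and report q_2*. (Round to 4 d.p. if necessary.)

Substitute q_2 = (q_2/q_1)·q_1 into the budget: q_1* = I/(p_1 + p_2·(q_2/q_1)).
Numerically q_2/q_1 = 0.780897, so q_1* = 102/(4 + 25.2·0.780897) = 4.3077 and q_2* = 0.780897·4.3077 = 3.3639.

q_2* = 3.3639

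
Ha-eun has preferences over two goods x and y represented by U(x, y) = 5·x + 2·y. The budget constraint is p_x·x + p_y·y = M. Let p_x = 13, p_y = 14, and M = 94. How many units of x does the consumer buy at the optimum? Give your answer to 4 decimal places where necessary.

Linear utility — the consumer picks whichever good has higher MU/price: 5/13 = 0.3846 vs 2/14 = 0.1429.
x gives more utility per dollar, so spend all income on x: x* = M/p_x, y* = 0.
Numerically: x* = 7.2308, y* = 0.

x* = 7.2308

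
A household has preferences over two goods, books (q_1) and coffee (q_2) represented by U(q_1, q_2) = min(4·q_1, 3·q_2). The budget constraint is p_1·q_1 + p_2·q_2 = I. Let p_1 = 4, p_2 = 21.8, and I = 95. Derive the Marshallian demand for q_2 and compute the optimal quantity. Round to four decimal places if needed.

q_2* = 3.8306

Leontief preferences: the optimum is at the kink where q_1/3 = q_2/4, i.e. q_2 = (4/3)·q_1.
Budget: p_1·q_1 + p_2·(4/3)·q_1 = I, so (3·p_1 + 4·p_2)·q_1 = 3·I.
Demand: q_1*(p_1,p_2,I) = 3·I/(3·p_1 + 4·p_2), q_2* = 4·I/(3·p_1 + 4·p_2).
Here 3·4 + 4·21.8 = 99.2, giving q_2* = 3.8306.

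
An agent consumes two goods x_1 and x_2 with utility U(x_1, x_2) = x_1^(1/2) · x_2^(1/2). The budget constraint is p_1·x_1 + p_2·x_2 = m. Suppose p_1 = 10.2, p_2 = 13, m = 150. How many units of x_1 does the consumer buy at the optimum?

x_1* = 7.3529

The MRS is x_2/x_1. Set MRS = p_1/p_2.
So 0.5·p_2·x_2 = 0.5·p_1·x_1; combined with the budget, a share 0.5 of income goes to x_1.
Demand: x_1*(p_1,p_2,m) = 0.5·m/p_1 and x_2* = 0.5·m/p_2.
At p_1=10.2, p_2=13, m=150: x_1* = 0.5·150/10.2 = 7.3529.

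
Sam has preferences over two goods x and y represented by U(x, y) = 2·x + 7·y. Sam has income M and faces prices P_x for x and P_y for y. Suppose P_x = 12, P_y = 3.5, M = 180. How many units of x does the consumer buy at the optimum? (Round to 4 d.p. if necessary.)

Linear utility — the consumer picks whichever good has higher MU/price: 2/12 = 0.1667 vs 7/3.5 = 2.
y gives more utility per dollar, so spend all income on y: y* = M/P_y, x* = 0.
Numerically: x* = 0, y* = 51.4286.

x* = 0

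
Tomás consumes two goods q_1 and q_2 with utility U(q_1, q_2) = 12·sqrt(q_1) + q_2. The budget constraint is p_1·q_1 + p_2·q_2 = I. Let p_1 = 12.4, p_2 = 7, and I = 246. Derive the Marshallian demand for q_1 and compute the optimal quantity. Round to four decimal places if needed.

q_1* = 11.4724

Utility is quasi-linear in q_2; the FOC for q_1 is 6/√q_1 = p_1/p_2.
Solve: √q_1 = 6·p_2/p_1, so q_1*(p_1,p_2) = (6·p_2/p_1)², and q_2* = (I − p_1·q_1*)/p_2.
Plugging in: q_1* = (6·7/12.4)² = 11.4724.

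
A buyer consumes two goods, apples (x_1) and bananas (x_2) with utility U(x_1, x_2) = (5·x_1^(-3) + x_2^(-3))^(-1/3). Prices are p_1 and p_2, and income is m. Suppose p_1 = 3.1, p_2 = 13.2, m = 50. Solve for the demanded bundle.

MRS = MU_x_1/MU_x_2 = 5·(x_2/x_1)^(4). Set equal to p_1/p_2.
Hence x_2/x_1 = ((1/5)·p_1/p_2)^(1/(4)), i.e. raised to the 0.25 power.
With the ratio pinned down, the budget gives x_1* = m/(p_1 + p_2·(x_2/x_1)) and x_2* = (x_2/x_1)·x_1*.
Numerically x_2/x_1 = 0.465537, so x_1* = 50/(3.1 + 13.2·0.465537) = 5.4083 and x_2* = 0.465537·5.4083 = 2.5178.

x_1* = 5.4083, x_2* = 2.5178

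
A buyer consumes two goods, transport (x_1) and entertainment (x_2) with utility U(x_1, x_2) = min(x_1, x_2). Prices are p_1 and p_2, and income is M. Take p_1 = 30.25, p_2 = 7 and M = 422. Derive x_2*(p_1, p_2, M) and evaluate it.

Demand: x_1*(p_1,p_2,M) = M/(p_1 + p_2), x_2* = M/(p_1 + p_2).
Here 30.25 + 7 = 37.25, giving x_2* = 11.3289.

x_2* = 11.3289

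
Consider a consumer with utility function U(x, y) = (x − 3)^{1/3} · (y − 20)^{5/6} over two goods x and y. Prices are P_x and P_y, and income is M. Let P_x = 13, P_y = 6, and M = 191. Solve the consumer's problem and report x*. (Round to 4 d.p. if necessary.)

x* = 3.7033

MRS = (2/5)·(y−20)/(x−3). Tangency with P_x/P_y gives y−20 = (5/2)·(P_x/P_y)·(x−3).
After buying the subsistence bundle (3, 20), a share 2/7 of the remaining income goes to x: x* = 3 + 2/7·(M − 3P_x − 20P_y)/P_x.
Discretionary income = 191 − 3·13 − 20·6 = 32; x* = 3 + 2/7·32/13 = 3.7033.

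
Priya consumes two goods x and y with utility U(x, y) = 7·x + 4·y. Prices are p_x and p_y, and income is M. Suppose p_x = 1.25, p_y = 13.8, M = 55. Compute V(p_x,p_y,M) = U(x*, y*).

V = 308

Perfect substitutes: compare marginal utility per dollar. 7/p_x vs 4/p_y → 5.6 vs 0.2899.
x gives more utility per dollar, so spend all income on x: x* = M/p_x, y* = 0.
Numerically: x* = 44, y* = 0.
Utility at the optimum: U(44, 0) = 308.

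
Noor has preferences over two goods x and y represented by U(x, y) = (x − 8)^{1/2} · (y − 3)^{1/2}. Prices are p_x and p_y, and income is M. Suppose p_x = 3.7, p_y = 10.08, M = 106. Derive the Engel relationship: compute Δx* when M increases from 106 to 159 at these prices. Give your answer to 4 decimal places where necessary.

Δx* = 7.1622

MRS = (y−3)/(x−8). Tangency with p_x/p_y gives y−3 = (p_x/p_y)·(x−8).
Substituting into the budget: x* = 8 + 0.5·(M − 8·p_x − 3·p_y)/p_x, and y* = 3 + 0.5·(…)/p_y.
Discretionary income = 106 − 8·3.7 − 3·10.08 = 46.16; x* = 8 + 0.5·46.16/3.7 = 14.2378.
At M' = 159: x* = 21.4. Change: 21.4 − 14.2378 = 7.1622.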